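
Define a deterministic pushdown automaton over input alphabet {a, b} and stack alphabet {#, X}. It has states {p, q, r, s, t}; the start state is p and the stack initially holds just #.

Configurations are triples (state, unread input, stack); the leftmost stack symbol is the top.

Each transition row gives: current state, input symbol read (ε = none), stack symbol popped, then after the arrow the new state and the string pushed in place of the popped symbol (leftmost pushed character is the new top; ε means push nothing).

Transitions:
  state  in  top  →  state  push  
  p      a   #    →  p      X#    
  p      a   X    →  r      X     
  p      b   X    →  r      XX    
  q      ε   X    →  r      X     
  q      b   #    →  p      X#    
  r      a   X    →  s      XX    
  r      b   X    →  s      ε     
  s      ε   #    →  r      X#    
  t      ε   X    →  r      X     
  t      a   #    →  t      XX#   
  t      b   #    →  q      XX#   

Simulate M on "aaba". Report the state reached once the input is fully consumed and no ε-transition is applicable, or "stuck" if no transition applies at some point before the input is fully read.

s

(p, aaba, #) ⊢ (p, aba, X#) ⊢ (r, ba, X#) ⊢ (s, a, #) ⊢ (r, a, X#) ⊢ (s, ε, XX#)
All input consumed; M is in state s.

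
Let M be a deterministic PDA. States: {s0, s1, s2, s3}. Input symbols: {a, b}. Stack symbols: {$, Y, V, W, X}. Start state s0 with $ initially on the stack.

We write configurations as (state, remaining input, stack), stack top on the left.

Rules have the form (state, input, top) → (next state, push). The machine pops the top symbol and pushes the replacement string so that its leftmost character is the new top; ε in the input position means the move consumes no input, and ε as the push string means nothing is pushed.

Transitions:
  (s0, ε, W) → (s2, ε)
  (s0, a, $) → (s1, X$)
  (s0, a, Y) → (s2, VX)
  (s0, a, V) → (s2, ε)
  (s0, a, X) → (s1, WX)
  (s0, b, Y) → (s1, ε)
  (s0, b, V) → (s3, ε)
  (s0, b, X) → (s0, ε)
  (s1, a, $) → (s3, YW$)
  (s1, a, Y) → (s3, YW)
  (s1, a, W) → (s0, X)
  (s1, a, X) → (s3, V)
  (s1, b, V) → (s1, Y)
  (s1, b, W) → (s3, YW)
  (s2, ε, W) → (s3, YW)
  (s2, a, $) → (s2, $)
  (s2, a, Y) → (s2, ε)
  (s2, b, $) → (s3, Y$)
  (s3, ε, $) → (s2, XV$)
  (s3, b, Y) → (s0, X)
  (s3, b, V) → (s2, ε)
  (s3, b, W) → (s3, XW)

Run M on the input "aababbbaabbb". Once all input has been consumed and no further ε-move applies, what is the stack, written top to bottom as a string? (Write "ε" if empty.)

(s0, aababbbaabbb, $)
  read a, top $: go to s1, push X$ → (s1, ababbbaabbb, X$)
  read a, top X: go to s3, push V → (s3, babbbaabbb, V$)
  read b, top V: go to s2, push ε → (s2, abbbaabbb, $)
  read a, top $: go to s2, push $ → (s2, bbbaabbb, $)
  read b, top $: go to s3, push Y$ → (s3, bbaabbb, Y$)
  read b, top Y: go to s0, push X → (s0, baabbb, X$)
  read b, top X: go to s0, push ε → (s0, aabbb, $)
  read a, top $: go to s1, push X$ → (s1, abbb, X$)
  read a, top X: go to s3, push V → (s3, bbb, V$)
  read b, top V: go to s2, push ε → (s2, bb, $)
  read b, top $: go to s3, push Y$ → (s3, b, Y$)
  read b, top Y: go to s0, push X → (s0, ε, X$)
All input consumed in state s0 with stack X$.

X$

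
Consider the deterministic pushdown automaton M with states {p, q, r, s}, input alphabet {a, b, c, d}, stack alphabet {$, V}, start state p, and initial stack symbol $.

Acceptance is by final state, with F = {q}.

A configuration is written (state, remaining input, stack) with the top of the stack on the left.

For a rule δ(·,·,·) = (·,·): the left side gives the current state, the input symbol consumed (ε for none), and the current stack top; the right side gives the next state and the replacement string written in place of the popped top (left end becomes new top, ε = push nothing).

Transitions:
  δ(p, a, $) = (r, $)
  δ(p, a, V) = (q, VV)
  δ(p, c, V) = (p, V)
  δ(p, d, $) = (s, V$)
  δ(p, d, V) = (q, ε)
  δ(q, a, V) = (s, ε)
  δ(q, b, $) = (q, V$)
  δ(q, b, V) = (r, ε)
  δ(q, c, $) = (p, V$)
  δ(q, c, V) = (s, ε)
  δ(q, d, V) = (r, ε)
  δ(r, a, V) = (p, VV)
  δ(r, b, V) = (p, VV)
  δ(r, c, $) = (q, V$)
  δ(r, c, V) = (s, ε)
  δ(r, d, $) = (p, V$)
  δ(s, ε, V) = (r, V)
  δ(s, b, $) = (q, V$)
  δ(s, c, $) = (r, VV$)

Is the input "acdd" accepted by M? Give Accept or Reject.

Reject

(p, acdd, $) ⊢ (r, cdd, $) ⊢ (q, dd, V$) ⊢ (r, d, $) ⊢ (p, ε, V$)
All input consumed; state p ∉ F and no further ε-move applies.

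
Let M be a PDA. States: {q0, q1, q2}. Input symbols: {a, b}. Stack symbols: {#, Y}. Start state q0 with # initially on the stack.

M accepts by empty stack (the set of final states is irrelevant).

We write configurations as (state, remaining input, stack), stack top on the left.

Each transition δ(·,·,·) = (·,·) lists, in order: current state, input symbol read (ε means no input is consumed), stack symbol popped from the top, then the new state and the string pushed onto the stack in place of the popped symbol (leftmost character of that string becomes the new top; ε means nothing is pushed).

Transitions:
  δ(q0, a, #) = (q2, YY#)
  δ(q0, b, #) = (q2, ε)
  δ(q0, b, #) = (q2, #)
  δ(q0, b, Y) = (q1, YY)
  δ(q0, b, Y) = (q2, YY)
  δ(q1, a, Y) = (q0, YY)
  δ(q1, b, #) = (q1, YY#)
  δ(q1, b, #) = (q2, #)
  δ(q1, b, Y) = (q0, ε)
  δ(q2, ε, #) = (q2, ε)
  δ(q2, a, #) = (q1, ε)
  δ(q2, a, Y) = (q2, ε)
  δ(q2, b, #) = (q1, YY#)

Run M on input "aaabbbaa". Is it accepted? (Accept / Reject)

Accept

One accepting computation: (q0, aaabbbaa, #) ⊢ (q2, aabbbaa, YY#) ⊢ (q2, abbbaa, Y#) ⊢ (q2, bbbaa, #) ⊢ (q1, bbaa, YY#) ⊢ (q0, baa, Y#) ⊢ (q2, aa, YY#) ⊢ (q2, a, Y#) ⊢ (q2, ε, #) ⊢ (q2, ε, ε)
All input consumed and the stack is empty.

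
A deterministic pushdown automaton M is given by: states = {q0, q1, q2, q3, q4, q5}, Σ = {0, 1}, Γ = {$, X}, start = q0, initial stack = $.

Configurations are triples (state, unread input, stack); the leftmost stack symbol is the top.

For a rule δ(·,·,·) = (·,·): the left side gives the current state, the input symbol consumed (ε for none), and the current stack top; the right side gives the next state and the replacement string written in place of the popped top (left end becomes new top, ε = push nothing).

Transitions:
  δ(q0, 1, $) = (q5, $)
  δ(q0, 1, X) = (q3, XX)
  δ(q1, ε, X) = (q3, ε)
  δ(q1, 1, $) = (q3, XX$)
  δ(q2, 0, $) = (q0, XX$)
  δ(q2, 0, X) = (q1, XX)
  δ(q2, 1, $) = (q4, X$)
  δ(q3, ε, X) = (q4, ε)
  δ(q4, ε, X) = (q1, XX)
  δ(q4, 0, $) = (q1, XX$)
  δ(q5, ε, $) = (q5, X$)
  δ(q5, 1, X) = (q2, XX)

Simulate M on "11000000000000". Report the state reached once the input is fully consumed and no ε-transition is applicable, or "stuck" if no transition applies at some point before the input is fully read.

q4

(q0, 11000000000000, $) ⊢ (q5, 1000000000000, $) ⊢ (q5, 1000000000000, X$) ⊢ (q2, 000000000000, XX$) ⊢ (q1, 00000000000, XXX$) ⊢ (q3, 00000000000, XX$) ⊢ (q4, 00000000000, X$) ⊢ (q1, 00000000000, XX$) ⊢ (q3, 00000000000, X$) ⊢ (q4, 00000000000, $) ⊢ (q1, 0000000000, XX$) ⊢ (q3, 0000000000, X$) ⊢ (q4, 0000000000, $) ⊢ (q1, 000000000, XX$) ⊢ (q3, 000000000, X$) ⊢ (q4, 000000000, $) ⊢ (q1, 00000000, XX$) ⊢ (q3, 00000000, X$) ⊢ (q4, 00000000, $) ⊢ (q1, 0000000, XX$) ⊢ (q3, 0000000, X$) ⊢ (q4, 0000000, $) ⊢ (q1, 000000, XX$) ⊢ (q3, 000000, X$) ⊢ (q4, 000000, $) ⊢ (q1, 00000, XX$) ⊢ (q3, 00000, X$) ⊢ (q4, 00000, $) ⊢ (q1, 0000, XX$) ⊢ (q3, 0000, X$) ⊢ (q4, 0000, $) ⊢ (q1, 000, XX$) ⊢ (q3, 000, X$) ⊢ (q4, 000, $) ⊢ (q1, 00, XX$) ⊢ (q3, 00, X$) ⊢ (q4, 00, $) ⊢ (q1, 0, XX$) ⊢ (q3, 0, X$) ⊢ (q4, 0, $) ⊢ (q1, ε, XX$) ⊢ (q3, ε, X$) ⊢ (q4, ε, $)
All input consumed; M is in state q4.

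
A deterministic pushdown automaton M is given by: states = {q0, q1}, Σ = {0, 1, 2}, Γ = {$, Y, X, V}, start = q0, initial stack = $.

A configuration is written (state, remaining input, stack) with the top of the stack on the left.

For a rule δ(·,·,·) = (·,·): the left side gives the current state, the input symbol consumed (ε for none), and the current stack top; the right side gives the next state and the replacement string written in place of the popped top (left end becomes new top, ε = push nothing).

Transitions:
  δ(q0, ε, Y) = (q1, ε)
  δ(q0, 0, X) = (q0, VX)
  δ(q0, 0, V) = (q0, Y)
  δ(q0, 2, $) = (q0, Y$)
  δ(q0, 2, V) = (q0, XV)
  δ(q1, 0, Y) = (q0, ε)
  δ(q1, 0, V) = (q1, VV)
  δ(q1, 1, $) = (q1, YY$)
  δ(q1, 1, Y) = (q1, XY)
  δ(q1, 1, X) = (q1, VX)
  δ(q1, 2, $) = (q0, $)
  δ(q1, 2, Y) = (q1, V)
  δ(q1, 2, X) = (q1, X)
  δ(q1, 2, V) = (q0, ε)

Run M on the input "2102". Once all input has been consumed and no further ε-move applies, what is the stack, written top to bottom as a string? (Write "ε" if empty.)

(q0, 2102, $)
  read 2, top $: go to q0, push Y$ → (q0, 102, Y$)
  ε-move, top Y: go to q1, push ε → (q1, 102, $)
  read 1, top $: go to q1, push YY$ → (q1, 02, YY$)
  read 0, top Y: go to q0, push ε → (q0, 2, Y$)
  ε-move, top Y: go to q1, push ε → (q1, 2, $)
  read 2, top $: go to q0, push $ → (q0, ε, $)
All input consumed in state q0 with stack $.

$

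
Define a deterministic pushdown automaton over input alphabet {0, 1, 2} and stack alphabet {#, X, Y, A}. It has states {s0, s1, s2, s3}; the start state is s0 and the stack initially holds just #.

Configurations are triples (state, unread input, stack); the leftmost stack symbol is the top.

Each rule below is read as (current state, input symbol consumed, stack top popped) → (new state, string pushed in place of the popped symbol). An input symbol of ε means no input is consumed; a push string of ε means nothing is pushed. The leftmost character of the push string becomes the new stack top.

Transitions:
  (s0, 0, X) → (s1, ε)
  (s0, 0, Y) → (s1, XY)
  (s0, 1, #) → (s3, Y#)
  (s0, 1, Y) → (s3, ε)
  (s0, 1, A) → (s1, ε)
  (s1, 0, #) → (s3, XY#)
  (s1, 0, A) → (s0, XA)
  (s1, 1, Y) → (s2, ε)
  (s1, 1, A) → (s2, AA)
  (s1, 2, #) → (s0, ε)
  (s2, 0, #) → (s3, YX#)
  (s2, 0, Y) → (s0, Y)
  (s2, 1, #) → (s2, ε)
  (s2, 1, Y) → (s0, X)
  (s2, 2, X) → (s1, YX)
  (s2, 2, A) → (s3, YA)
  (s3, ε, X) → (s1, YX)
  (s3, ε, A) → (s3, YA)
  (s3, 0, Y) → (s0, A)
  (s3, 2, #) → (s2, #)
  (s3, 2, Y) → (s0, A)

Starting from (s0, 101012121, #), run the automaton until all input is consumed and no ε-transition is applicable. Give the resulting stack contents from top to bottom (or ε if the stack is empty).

XY#

(s0, 101012121, #) ⊢ (s3, 01012121, Y#) ⊢ (s0, 1012121, A#) ⊢ (s1, 012121, #) ⊢ (s3, 12121, XY#) ⊢ (s1, 12121, YXY#) ⊢ (s2, 2121, XY#) ⊢ (s1, 121, YXY#) ⊢ (s2, 21, XY#) ⊢ (s1, 1, YXY#) ⊢ (s2, ε, XY#)
All input consumed in state s2 with stack XY#.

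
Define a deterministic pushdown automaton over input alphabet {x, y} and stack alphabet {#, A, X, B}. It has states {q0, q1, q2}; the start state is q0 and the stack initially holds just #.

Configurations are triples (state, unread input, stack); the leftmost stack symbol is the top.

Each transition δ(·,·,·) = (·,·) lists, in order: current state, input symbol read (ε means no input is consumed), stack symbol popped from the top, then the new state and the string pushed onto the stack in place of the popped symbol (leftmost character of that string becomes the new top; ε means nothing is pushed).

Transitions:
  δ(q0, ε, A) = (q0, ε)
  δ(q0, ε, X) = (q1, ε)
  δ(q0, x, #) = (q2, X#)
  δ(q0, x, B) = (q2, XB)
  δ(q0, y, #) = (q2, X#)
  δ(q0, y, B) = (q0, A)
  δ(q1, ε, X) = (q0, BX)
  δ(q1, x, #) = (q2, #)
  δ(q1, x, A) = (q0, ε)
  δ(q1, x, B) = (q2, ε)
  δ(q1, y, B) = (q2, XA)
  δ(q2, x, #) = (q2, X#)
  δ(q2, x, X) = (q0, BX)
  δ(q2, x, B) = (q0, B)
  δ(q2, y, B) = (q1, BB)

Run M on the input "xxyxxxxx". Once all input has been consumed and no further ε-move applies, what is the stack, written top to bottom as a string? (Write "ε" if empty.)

BXBX#

(q0, xxyxxxxx, #)
  read x, top #: go to q2, push X# → (q2, xyxxxxx, X#)
  read x, top X: go to q0, push BX → (q0, yxxxxx, BX#)
  read y, top B: go to q0, push A → (q0, xxxxx, AX#)
  ε-move, top A: go to q0, push ε → (q0, xxxxx, X#)
  ε-move, top X: go to q1, push ε → (q1, xxxxx, #)
  read x, top #: go to q2, push # → (q2, xxxx, #)
  read x, top #: go to q2, push X# → (q2, xxx, X#)
  read x, top X: go to q0, push BX → (q0, xx, BX#)
  read x, top B: go to q2, push XB → (q2, x, XBX#)
  read x, top X: go to q0, push BX → (q0, ε, BXBX#)
All input consumed in state q0 with stack BXBX#.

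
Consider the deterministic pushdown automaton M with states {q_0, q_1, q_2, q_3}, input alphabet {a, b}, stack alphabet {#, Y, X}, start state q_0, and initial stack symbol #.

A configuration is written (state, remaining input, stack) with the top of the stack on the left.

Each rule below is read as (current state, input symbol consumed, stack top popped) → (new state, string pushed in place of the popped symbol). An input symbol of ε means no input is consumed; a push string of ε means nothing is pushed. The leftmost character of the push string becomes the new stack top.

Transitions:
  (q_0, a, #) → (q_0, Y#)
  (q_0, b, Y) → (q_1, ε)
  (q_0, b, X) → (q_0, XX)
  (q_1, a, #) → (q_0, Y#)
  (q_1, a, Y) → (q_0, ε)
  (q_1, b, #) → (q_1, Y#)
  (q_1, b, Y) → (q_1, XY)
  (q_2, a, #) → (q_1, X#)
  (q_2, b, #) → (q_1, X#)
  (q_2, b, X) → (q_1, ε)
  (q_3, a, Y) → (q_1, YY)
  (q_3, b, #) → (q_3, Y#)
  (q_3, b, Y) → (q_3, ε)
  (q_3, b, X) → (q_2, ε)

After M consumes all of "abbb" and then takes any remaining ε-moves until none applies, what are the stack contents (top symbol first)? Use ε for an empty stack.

XY#

(q_0, abbb, #)
  read a, top #: go to q_0, push Y# → (q_0, bbb, Y#)
  read b, top Y: go to q_1, push ε → (q_1, bb, #)
  read b, top #: go to q_1, push Y# → (q_1, b, Y#)
  read b, top Y: go to q_1, push XY → (q_1, ε, XY#)
All input consumed in state q_1 with stack XY#.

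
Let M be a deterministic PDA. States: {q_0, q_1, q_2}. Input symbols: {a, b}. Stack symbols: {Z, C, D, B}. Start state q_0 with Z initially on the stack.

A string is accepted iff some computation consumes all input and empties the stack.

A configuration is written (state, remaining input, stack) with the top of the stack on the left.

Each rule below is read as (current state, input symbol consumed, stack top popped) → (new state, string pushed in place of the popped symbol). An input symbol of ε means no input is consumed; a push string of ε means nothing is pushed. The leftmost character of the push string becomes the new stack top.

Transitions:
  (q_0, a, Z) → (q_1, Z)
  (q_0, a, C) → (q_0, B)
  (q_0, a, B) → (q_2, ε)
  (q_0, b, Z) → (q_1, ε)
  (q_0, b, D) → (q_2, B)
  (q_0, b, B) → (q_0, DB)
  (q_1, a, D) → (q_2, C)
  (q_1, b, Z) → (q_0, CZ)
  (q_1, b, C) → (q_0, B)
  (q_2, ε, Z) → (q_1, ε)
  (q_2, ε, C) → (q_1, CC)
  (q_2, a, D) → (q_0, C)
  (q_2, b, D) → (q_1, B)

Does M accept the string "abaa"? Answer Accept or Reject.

(q_0, abaa, Z)
  read a, top Z: go to q_1, push Z → (q_1, baa, Z)
  read b, top Z: go to q_0, push CZ → (q_0, aa, CZ)
  read a, top C: go to q_0, push B → (q_0, a, BZ)
  read a, top B: go to q_2, push ε → (q_2, ε, Z)
  ε-move, top Z: go to q_1, push ε → (q_1, ε, ε)
All input consumed and the stack is empty.

Accept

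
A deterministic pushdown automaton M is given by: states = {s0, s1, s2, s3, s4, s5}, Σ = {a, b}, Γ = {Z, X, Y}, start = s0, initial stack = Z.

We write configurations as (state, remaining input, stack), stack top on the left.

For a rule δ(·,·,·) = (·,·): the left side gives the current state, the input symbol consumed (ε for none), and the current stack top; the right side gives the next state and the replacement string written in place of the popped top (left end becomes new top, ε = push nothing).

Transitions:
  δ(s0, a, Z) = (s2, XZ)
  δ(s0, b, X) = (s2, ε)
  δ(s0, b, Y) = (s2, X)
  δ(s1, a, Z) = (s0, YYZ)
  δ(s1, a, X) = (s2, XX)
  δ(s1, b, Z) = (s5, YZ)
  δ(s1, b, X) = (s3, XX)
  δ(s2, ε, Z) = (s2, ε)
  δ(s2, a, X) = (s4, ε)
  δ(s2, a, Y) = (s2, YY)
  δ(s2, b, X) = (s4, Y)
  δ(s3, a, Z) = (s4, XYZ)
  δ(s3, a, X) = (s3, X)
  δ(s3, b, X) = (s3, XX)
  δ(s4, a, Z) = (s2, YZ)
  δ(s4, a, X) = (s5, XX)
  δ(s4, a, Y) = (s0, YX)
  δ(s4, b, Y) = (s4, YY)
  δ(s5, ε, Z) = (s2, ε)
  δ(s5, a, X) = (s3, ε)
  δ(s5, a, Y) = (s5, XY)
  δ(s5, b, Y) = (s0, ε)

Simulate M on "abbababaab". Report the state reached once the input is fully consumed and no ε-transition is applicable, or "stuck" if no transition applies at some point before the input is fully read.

(s0, abbababaab, Z)
  read a, top Z: go to s2, push XZ → (s2, bbababaab, XZ)
  read b, top X: go to s4, push Y → (s4, bababaab, YZ)
  read b, top Y: go to s4, push YY → (s4, ababaab, YYZ)
  read a, top Y: go to s0, push YX → (s0, babaab, YXYZ)
  read b, top Y: go to s2, push X → (s2, abaab, XXYZ)
  read a, top X: go to s4, push ε → (s4, baab, XYZ)
No transition for (s4, b, top X); M blocks with input baab remaining.

stuck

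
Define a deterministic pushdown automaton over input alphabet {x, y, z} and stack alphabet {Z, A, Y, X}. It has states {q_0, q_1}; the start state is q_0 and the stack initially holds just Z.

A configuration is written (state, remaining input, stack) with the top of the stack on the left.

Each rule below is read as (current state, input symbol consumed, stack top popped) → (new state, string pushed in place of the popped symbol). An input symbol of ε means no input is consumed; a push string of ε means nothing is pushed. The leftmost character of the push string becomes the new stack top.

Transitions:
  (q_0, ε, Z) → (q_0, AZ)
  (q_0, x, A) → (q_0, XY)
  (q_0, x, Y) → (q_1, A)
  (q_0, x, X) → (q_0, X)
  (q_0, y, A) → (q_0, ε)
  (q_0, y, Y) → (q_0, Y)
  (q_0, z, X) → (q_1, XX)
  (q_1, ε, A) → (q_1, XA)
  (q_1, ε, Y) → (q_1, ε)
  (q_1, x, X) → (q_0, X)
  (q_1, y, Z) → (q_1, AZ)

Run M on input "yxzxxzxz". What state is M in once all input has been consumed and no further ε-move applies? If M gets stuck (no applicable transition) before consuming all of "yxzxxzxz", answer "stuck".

(q_0, yxzxxzxz, Z)
  ε-move, top Z: go to q_0, push AZ → (q_0, yxzxxzxz, AZ)
  read y, top A: go to q_0, push ε → (q_0, xzxxzxz, Z)
  ε-move, top Z: go to q_0, push AZ → (q_0, xzxxzxz, AZ)
  read x, top A: go to q_0, push XY → (q_0, zxxzxz, XYZ)
  read z, top X: go to q_1, push XX → (q_1, xxzxz, XXYZ)
  read x, top X: go to q_0, push X → (q_0, xzxz, XXYZ)
  read x, top X: go to q_0, push X → (q_0, zxz, XXYZ)
  read z, top X: go to q_1, push XX → (q_1, xz, XXXYZ)
  read x, top X: go to q_0, push X → (q_0, z, XXXYZ)
  read z, top X: go to q_1, push XX → (q_1, ε, XXXXYZ)
All input consumed; M is in state q_1.

q_1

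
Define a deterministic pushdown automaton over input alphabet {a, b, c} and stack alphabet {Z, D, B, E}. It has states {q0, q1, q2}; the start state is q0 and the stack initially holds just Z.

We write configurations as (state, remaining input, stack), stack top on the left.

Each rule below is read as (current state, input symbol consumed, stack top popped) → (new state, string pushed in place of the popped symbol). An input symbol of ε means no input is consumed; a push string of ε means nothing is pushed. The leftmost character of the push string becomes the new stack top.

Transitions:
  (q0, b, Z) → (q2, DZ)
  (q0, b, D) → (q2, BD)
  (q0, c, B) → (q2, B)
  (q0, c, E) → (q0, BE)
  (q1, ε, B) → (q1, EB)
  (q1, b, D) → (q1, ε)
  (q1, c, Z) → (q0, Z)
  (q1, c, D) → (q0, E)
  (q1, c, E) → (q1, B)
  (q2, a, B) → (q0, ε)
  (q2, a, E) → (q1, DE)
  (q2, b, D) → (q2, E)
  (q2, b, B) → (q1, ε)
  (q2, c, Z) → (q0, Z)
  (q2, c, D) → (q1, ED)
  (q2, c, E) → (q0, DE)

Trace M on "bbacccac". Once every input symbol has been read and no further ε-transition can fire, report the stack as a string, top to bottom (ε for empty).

BEEZ

(q0, bbacccac, Z) ⊢ (q2, bacccac, DZ) ⊢ (q2, acccac, EZ) ⊢ (q1, cccac, DEZ) ⊢ (q0, ccac, EEZ) ⊢ (q0, cac, BEEZ) ⊢ (q2, ac, BEEZ) ⊢ (q0, c, EEZ) ⊢ (q0, ε, BEEZ)
All input consumed in state q0 with stack BEEZ.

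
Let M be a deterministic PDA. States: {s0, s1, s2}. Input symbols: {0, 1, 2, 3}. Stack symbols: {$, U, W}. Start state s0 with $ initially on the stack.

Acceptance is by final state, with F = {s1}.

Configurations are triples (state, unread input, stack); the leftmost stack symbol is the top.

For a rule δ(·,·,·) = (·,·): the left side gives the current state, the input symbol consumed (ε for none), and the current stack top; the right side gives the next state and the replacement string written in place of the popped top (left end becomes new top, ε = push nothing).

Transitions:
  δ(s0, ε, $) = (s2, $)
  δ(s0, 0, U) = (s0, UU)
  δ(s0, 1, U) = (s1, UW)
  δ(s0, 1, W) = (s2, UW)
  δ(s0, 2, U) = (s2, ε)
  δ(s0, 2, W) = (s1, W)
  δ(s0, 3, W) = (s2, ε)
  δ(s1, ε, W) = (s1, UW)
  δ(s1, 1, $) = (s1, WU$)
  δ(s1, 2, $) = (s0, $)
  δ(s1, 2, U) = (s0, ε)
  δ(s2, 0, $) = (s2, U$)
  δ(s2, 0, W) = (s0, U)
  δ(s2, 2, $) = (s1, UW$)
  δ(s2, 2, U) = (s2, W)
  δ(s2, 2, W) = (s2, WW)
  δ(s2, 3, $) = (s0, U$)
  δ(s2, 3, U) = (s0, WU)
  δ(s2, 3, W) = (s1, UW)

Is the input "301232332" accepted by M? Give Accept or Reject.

Reject

(s0, 301232332, $) ⊢ (s2, 301232332, $) ⊢ (s0, 01232332, U$) ⊢ (s0, 1232332, UU$) ⊢ (s1, 232332, UWU$) ⊢ (s0, 32332, WU$) ⊢ (s2, 2332, U$) ⊢ (s2, 332, W$) ⊢ (s1, 32, UW$)
No transition applies at (s1, 32, UW$); input not fully consumed.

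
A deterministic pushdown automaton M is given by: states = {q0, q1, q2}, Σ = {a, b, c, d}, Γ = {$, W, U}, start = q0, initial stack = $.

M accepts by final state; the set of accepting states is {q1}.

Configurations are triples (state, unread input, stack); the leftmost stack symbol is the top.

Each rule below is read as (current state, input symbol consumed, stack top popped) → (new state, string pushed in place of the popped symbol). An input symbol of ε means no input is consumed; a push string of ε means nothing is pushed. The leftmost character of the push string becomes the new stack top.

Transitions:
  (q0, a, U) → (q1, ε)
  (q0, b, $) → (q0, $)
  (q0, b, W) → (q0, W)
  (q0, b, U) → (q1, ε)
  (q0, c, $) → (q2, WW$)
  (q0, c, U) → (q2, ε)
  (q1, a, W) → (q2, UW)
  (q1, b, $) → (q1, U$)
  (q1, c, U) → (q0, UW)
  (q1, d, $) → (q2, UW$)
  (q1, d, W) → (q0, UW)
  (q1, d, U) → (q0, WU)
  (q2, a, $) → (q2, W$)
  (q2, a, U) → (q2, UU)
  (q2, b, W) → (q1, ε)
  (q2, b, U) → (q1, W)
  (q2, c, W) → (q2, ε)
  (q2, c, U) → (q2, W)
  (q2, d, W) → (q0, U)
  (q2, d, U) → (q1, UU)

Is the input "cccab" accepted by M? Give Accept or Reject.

(q0, cccab, $) ⊢ (q2, ccab, WW$) ⊢ (q2, cab, W$) ⊢ (q2, ab, $) ⊢ (q2, b, W$) ⊢ (q1, ε, $)
All input consumed; state q1 ∈ F.

Accept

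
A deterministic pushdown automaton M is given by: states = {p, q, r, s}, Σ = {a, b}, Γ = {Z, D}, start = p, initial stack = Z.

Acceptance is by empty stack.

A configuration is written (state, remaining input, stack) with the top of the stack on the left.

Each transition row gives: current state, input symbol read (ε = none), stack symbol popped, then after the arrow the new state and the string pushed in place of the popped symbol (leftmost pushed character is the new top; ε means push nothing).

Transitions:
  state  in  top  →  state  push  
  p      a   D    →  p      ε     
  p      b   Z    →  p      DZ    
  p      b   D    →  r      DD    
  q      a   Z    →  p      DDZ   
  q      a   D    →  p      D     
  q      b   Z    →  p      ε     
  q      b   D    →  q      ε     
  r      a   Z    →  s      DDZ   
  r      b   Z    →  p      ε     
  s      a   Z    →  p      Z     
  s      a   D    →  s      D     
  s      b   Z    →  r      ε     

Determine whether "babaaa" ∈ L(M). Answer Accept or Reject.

Reject

(p, babaaa, Z)
  read b, top Z: go to p, push DZ → (p, abaaa, DZ)
  read a, top D: go to p, push ε → (p, baaa, Z)
  read b, top Z: go to p, push DZ → (p, aaa, DZ)
  read a, top D: go to p, push ε → (p, aa, Z)
No transition applies at (p, aa, Z); input not fully consumed.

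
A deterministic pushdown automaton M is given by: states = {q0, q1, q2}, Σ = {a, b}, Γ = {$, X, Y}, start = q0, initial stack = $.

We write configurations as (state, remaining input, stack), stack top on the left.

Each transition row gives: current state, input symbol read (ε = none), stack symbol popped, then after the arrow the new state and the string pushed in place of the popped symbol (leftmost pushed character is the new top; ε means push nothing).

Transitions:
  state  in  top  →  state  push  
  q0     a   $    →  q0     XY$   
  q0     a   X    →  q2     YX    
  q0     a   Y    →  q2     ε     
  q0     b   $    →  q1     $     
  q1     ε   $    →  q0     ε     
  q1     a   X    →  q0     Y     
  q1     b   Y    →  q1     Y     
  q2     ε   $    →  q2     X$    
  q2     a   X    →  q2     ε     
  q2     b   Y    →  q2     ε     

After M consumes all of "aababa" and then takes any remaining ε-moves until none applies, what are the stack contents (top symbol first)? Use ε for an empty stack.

(q0, aababa, $)
  read a, top $: go to q0, push XY$ → (q0, ababa, XY$)
  read a, top X: go to q2, push YX → (q2, baba, YXY$)
  read b, top Y: go to q2, push ε → (q2, aba, XY$)
  read a, top X: go to q2, push ε → (q2, ba, Y$)
  read b, top Y: go to q2, push ε → (q2, a, $)
  ε-move, top $: go to q2, push X$ → (q2, a, X$)
  read a, top X: go to q2, push ε → (q2, ε, $)
  ε-move, top $: go to q2, push X$ → (q2, ε, X$)
All input consumed in state q2 with stack X$.

X$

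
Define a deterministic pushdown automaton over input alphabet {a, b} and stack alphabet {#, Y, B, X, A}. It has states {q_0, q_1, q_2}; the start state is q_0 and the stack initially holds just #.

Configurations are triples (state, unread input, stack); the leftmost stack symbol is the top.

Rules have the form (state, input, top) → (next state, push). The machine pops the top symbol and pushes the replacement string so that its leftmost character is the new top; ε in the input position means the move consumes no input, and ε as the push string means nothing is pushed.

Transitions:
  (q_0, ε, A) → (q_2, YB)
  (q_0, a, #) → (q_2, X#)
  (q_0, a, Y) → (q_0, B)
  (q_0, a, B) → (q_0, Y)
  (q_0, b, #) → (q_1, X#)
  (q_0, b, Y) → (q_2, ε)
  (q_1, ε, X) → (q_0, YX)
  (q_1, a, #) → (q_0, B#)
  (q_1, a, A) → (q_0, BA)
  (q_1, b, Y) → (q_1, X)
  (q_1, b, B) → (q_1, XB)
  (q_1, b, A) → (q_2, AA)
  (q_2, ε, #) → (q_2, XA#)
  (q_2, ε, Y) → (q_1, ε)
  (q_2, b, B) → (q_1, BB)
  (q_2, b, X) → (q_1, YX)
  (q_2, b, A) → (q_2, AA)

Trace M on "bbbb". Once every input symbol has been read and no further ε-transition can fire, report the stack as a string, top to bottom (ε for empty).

(q_0, bbbb, #)
  read b, top #: go to q_1, push X# → (q_1, bbb, X#)
  ε-move, top X: go to q_0, push YX → (q_0, bbb, YX#)
  read b, top Y: go to q_2, push ε → (q_2, bb, X#)
  read b, top X: go to q_1, push YX → (q_1, b, YX#)
  read b, top Y: go to q_1, push X → (q_1, ε, XX#)
  ε-move, top X: go to q_0, push YX → (q_0, ε, YXX#)
All input consumed in state q_0 with stack YXX#.

YXX#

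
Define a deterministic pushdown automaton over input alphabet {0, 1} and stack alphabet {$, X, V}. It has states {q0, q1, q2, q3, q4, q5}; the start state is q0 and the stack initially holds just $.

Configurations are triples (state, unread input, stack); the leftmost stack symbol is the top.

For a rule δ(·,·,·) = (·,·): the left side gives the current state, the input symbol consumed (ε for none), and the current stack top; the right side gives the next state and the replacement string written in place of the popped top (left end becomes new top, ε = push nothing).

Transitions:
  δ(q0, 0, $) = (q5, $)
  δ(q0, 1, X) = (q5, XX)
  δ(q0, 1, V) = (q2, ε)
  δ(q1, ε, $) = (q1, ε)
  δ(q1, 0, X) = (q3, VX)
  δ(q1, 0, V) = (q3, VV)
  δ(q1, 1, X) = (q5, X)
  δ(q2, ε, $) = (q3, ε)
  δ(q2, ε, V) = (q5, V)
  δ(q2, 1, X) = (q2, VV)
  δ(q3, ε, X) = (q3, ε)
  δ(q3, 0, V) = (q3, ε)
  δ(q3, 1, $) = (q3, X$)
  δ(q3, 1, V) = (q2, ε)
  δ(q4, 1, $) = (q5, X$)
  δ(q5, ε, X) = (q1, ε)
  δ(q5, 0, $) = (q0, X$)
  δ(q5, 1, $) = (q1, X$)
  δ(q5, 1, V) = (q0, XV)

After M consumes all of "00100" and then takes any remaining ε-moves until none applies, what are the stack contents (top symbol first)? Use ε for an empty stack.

$

(q0, 00100, $)
  read 0, top $: go to q5, push $ → (q5, 0100, $)
  read 0, top $: go to q0, push X$ → (q0, 100, X$)
  read 1, top X: go to q5, push XX → (q5, 00, XX$)
  ε-move, top X: go to q1, push ε → (q1, 00, X$)
  read 0, top X: go to q3, push VX → (q3, 0, VX$)
  read 0, top V: go to q3, push ε → (q3, ε, X$)
  ε-move, top X: go to q3, push ε → (q3, ε, $)
All input consumed in state q3 with stack $.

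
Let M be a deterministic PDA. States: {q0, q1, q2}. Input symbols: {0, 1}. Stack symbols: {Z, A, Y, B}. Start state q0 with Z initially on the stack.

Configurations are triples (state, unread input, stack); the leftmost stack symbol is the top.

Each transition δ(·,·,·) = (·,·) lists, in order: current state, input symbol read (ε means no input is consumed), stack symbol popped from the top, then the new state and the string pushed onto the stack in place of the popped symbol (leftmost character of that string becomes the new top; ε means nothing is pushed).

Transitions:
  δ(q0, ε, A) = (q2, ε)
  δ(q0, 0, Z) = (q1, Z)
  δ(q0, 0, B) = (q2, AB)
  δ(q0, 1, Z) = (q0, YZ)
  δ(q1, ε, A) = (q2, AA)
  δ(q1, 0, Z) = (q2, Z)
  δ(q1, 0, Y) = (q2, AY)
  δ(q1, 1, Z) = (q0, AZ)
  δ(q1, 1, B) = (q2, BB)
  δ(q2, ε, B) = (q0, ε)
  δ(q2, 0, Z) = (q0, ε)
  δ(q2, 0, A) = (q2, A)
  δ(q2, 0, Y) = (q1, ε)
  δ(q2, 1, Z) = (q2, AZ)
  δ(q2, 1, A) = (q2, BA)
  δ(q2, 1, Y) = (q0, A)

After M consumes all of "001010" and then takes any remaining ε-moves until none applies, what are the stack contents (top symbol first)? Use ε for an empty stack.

ε

(q0, 001010, Z) ⊢ (q1, 01010, Z) ⊢ (q2, 1010, Z) ⊢ (q2, 010, AZ) ⊢ (q2, 10, AZ) ⊢ (q2, 0, BAZ) ⊢ (q0, 0, AZ) ⊢ (q2, 0, Z) ⊢ (q0, ε, ε)
All input consumed in state q0 with stack ε.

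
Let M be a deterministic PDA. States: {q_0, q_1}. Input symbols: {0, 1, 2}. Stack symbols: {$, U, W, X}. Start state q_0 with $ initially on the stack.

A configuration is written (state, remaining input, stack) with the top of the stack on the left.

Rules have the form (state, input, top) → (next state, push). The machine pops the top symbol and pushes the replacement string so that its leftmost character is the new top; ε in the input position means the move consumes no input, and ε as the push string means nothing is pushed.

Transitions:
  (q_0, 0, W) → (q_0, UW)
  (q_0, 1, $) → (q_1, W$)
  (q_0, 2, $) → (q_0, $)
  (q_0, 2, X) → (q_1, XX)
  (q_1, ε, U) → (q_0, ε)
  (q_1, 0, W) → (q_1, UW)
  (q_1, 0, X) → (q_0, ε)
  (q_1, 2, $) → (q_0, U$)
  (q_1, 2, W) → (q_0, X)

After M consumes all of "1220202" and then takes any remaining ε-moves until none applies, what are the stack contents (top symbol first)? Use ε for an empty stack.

(q_0, 1220202, $) ⊢ (q_1, 220202, W$) ⊢ (q_0, 20202, X$) ⊢ (q_1, 0202, XX$) ⊢ (q_0, 202, X$) ⊢ (q_1, 02, XX$) ⊢ (q_0, 2, X$) ⊢ (q_1, ε, XX$)
All input consumed in state q_1 with stack XX$.

XX$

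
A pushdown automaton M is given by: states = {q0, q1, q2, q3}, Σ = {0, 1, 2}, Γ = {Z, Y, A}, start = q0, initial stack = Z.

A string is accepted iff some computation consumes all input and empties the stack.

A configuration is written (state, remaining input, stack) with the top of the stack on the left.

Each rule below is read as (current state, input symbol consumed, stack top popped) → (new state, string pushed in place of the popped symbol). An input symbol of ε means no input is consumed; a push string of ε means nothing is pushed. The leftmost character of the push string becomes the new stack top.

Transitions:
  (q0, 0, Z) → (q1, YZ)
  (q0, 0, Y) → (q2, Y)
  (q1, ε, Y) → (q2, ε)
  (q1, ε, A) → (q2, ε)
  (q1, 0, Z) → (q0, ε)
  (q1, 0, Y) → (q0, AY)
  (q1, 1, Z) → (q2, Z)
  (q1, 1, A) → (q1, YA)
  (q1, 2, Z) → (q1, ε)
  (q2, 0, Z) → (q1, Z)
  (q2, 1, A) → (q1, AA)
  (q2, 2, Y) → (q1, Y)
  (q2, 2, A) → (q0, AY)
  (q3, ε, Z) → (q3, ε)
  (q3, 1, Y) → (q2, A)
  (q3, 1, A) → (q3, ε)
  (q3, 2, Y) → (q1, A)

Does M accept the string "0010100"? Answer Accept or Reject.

Accept

One accepting computation: (q0, 0010100, Z) ⊢ (q1, 010100, YZ) ⊢ (q2, 010100, Z) ⊢ (q1, 10100, Z) ⊢ (q2, 0100, Z) ⊢ (q1, 100, Z) ⊢ (q2, 00, Z) ⊢ (q1, 0, Z) ⊢ (q0, ε, ε)
All input consumed and the stack is empty.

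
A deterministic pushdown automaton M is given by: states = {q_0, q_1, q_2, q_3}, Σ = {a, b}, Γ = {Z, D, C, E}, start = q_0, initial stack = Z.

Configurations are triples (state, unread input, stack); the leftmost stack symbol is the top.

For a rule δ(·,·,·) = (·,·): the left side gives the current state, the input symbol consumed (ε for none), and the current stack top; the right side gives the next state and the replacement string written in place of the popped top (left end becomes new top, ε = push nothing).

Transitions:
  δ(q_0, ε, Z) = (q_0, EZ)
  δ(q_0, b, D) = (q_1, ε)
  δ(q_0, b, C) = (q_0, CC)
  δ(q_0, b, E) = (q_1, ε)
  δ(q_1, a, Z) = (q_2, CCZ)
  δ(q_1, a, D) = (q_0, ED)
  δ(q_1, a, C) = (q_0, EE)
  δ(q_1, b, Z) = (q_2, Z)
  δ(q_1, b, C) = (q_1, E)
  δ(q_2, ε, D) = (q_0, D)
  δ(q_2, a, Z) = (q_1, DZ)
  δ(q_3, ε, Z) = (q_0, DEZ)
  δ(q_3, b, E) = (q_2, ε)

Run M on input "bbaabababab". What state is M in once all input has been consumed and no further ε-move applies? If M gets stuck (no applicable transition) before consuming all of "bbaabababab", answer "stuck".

q_1

(q_0, bbaabababab, Z)
  ε-move, top Z: go to q_0, push EZ → (q_0, bbaabababab, EZ)
  read b, top E: go to q_1, push ε → (q_1, baabababab, Z)
  read b, top Z: go to q_2, push Z → (q_2, aabababab, Z)
  read a, top Z: go to q_1, push DZ → (q_1, abababab, DZ)
  read a, top D: go to q_0, push ED → (q_0, bababab, EDZ)
  read b, top E: go to q_1, push ε → (q_1, ababab, DZ)
  read a, top D: go to q_0, push ED → (q_0, babab, EDZ)
  read b, top E: go to q_1, push ε → (q_1, abab, DZ)
  read a, top D: go to q_0, push ED → (q_0, bab, EDZ)
  read b, top E: go to q_1, push ε → (q_1, ab, DZ)
  read a, top D: go to q_0, push ED → (q_0, b, EDZ)
  read b, top E: go to q_1, push ε → (q_1, ε, DZ)
All input consumed; M is in state q_1.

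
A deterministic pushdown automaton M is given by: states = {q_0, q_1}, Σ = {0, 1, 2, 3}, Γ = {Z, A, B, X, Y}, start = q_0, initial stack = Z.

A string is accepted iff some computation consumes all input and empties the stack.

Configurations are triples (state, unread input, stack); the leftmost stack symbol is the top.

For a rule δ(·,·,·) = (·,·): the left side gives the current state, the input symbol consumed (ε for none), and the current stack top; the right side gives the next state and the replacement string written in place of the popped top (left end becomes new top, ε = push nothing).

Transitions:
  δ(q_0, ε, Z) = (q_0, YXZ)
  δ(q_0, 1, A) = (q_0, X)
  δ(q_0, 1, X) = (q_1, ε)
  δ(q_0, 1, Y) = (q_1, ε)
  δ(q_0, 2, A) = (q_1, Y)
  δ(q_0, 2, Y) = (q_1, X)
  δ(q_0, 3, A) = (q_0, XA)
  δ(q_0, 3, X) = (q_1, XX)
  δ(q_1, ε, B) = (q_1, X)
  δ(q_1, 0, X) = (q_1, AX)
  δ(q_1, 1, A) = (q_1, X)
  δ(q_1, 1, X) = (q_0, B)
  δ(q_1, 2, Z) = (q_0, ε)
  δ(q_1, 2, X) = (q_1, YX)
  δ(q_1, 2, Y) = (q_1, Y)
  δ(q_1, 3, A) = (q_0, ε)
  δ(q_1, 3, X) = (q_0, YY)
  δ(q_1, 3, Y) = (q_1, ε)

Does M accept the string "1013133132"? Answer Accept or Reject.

Accept

(q_0, 1013133132, Z)
  ε-move, top Z: go to q_0, push YXZ → (q_0, 1013133132, YXZ)
  read 1, top Y: go to q_1, push ε → (q_1, 013133132, XZ)
  read 0, top X: go to q_1, push AX → (q_1, 13133132, AXZ)
  read 1, top A: go to q_1, push X → (q_1, 3133132, XXZ)
  read 3, top X: go to q_0, push YY → (q_0, 133132, YYXZ)
  read 1, top Y: go to q_1, push ε → (q_1, 33132, YXZ)
  read 3, top Y: go to q_1, push ε → (q_1, 3132, XZ)
  read 3, top X: go to q_0, push YY → (q_0, 132, YYZ)
  read 1, top Y: go to q_1, push ε → (q_1, 32, YZ)
  read 3, top Y: go to q_1, push ε → (q_1, 2, Z)
  read 2, top Z: go to q_0, push ε → (q_0, ε, ε)
All input consumed and the stack is empty.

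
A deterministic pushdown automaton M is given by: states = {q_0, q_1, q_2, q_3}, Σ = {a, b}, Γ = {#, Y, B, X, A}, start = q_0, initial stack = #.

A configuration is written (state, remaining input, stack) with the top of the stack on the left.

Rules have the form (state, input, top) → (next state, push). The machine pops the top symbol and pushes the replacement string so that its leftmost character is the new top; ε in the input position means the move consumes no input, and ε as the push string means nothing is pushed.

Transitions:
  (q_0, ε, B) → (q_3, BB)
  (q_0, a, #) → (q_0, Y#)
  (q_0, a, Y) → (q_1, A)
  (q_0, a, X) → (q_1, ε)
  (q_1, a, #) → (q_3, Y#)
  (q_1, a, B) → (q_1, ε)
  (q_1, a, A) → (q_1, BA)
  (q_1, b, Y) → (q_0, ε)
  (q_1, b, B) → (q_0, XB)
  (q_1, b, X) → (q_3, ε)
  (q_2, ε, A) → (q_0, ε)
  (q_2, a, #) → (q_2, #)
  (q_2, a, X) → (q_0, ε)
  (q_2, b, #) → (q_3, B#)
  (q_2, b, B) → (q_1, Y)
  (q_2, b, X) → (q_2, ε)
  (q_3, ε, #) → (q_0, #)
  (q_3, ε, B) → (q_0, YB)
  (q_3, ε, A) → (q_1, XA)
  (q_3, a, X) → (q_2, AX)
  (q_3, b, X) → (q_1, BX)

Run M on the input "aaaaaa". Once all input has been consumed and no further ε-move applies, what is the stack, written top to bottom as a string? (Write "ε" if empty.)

A#

(q_0, aaaaaa, #)
  read a, top #: go to q_0, push Y# → (q_0, aaaaa, Y#)
  read a, top Y: go to q_1, push A → (q_1, aaaa, A#)
  read a, top A: go to q_1, push BA → (q_1, aaa, BA#)
  read a, top B: go to q_1, push ε → (q_1, aa, A#)
  read a, top A: go to q_1, push BA → (q_1, a, BA#)
  read a, top B: go to q_1, push ε → (q_1, ε, A#)
All input consumed in state q_1 with stack A#.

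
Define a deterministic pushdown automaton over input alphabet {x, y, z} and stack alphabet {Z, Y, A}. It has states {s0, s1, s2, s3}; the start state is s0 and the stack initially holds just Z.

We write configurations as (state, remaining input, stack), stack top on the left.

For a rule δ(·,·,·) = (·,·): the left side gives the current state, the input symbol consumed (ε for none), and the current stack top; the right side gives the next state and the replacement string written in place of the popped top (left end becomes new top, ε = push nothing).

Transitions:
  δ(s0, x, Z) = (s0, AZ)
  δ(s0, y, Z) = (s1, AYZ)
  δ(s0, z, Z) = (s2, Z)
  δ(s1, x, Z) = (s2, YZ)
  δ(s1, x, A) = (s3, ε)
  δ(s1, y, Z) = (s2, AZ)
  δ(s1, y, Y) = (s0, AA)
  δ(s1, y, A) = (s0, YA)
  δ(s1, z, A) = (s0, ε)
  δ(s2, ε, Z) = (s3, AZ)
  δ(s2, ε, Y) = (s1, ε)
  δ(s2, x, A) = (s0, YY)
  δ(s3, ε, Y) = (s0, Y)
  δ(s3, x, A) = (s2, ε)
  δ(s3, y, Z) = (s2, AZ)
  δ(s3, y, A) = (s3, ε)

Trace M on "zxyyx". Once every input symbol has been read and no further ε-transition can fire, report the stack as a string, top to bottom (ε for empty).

(s0, zxyyx, Z) ⊢ (s2, xyyx, Z) ⊢ (s3, xyyx, AZ) ⊢ (s2, yyx, Z) ⊢ (s3, yyx, AZ) ⊢ (s3, yx, Z) ⊢ (s2, x, AZ) ⊢ (s0, ε, YYZ)
All input consumed in state s0 with stack YYZ.

YYZ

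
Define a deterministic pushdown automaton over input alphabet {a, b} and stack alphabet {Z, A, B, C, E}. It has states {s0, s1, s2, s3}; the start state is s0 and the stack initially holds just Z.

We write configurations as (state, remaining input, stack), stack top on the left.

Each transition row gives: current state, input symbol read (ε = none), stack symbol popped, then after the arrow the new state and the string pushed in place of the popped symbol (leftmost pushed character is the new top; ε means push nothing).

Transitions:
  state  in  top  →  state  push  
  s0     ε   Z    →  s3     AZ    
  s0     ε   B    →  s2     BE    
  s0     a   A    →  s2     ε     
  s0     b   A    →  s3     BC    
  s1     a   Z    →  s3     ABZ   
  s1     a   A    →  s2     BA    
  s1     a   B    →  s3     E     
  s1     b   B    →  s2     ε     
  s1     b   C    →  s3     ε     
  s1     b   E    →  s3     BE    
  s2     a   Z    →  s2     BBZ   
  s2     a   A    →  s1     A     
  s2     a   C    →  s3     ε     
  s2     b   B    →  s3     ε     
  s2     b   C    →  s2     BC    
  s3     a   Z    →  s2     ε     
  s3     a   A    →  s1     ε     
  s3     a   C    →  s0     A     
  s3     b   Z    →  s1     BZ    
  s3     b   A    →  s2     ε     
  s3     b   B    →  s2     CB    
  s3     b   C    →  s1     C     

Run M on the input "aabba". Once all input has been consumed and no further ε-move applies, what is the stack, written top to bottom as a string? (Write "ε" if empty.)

ε

(s0, aabba, Z)
  ε-move, top Z: go to s3, push AZ → (s3, aabba, AZ)
  read a, top A: go to s1, push ε → (s1, abba, Z)
  read a, top Z: go to s3, push ABZ → (s3, bba, ABZ)
  read b, top A: go to s2, push ε → (s2, ba, BZ)
  read b, top B: go to s3, push ε → (s3, a, Z)
  read a, top Z: go to s2, push ε → (s2, ε, ε)
All input consumed in state s2 with stack ε.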